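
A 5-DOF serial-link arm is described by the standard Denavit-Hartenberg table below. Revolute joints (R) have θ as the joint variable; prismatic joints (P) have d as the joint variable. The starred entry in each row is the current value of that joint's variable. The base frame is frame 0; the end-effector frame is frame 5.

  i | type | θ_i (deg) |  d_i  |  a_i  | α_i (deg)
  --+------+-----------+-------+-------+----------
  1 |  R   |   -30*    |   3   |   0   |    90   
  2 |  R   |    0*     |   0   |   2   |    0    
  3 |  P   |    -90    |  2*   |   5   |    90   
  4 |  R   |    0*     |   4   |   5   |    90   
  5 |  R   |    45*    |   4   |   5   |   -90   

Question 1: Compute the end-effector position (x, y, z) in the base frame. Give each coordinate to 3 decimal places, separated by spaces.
after link 1: o_1 = (0.0000, 0.0000, 3.0000)
after link 2: o_2 = (1.7321, -1.0000, 3.0000)
after link 3: o_3 = (0.7321, -2.7321, -2.0000)
after link 4: o_4 = (-2.7321, -0.7321, -7.0000)
after link 5: o_5 = (-3.7939, 4.4998, -10.5355)

-3.794 4.500 -10.536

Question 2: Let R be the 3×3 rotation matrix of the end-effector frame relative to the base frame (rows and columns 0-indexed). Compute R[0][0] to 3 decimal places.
-0.612

End-effector x-axis (col 0 of R) = (-0.6124,0.3536,-0.7071)
R[0][0] = -0.6124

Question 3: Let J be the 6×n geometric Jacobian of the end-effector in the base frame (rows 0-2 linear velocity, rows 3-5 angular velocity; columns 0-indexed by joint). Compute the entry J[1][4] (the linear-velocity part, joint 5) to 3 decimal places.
axis z_4 = (0.5000,0.8660,-0.0000); lever o_n−o_4 = (-1.0619,5.2319,-3.5355)
cross product → J_v[:, 4] = (-3.0619,1.7678,3.5355)
J_ω[:, 4] = z_4
entry J[1][4] = 1.7678

1.768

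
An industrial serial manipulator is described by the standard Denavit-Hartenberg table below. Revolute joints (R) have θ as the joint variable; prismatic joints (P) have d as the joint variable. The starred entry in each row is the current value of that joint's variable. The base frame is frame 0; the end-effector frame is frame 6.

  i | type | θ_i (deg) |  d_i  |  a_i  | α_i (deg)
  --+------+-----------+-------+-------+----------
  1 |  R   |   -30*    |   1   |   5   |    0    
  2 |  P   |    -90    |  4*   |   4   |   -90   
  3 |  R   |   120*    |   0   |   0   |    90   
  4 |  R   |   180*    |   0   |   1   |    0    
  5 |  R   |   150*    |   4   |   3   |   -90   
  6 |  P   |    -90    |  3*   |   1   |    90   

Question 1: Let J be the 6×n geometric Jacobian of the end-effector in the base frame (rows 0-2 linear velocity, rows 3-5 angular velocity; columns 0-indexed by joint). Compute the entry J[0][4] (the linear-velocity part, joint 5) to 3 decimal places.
3.275

axis z_4 = (-0.4330,-0.7500,-0.5000); lever o_n−o_4 = (-0.1896,-2.5245,-6.0490)
cross product → J_v[:, 4] = (3.2745,-2.5245,0.9510)
J_ω[:, 4] = z_4
entry J[0][4] = 3.2745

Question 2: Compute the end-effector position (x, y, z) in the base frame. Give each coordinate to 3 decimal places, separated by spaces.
after link 1: o_1 = (4.3301, -2.5000, 1.0000)
after link 2: o_2 = (2.3301, -5.9641, 5.0000)
after link 3: o_3 = (2.3301, -5.9641, 5.0000)
after link 4: o_4 = (2.0801, -6.3971, 5.8660)
after link 5: o_5 = (-0.3014, -7.5221, 1.6160)
after link 6: o_6 = (1.8905, -8.9216, -0.1830)

1.891 -8.922 -0.183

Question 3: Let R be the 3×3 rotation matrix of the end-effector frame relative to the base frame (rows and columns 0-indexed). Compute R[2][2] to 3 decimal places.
0.750

End-effector z-axis (col 2 of R) = (0.2165,-0.6250,0.7500)
R[2][2] = 0.7500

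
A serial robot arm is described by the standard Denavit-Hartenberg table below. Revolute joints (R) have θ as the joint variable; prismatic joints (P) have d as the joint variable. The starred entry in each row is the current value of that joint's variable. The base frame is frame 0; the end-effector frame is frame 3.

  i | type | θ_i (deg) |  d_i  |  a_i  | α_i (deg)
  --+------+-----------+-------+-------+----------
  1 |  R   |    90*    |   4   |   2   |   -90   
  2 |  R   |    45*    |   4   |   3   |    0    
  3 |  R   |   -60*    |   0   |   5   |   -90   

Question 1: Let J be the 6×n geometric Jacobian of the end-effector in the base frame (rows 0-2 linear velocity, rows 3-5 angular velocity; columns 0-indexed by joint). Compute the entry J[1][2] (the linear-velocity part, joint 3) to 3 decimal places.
axis z_2 = (-1.0000,0.0000,0.0000); lever o_n−o_2 = (0.0000,4.8296,1.2941)
cross product → J_v[:, 2] = (-0.0000,1.2941,-4.8296)
J_ω[:, 2] = z_2
entry J[1][2] = 1.2941

1.294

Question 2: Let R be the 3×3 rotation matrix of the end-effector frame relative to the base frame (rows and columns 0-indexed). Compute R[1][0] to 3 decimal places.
0.966

End-effector x-axis (col 0 of R) = (0.0000,0.9659,0.2588)
R[1][0] = 0.9659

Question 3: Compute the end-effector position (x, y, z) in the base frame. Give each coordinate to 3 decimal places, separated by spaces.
after link 1: o_1 = (0.0000, 2.0000, 4.0000)
after link 2: o_2 = (-4.0000, 4.1213, 1.8787)
after link 3: o_3 = (-4.0000, 8.9509, 3.1728)

-4.000 8.951 3.173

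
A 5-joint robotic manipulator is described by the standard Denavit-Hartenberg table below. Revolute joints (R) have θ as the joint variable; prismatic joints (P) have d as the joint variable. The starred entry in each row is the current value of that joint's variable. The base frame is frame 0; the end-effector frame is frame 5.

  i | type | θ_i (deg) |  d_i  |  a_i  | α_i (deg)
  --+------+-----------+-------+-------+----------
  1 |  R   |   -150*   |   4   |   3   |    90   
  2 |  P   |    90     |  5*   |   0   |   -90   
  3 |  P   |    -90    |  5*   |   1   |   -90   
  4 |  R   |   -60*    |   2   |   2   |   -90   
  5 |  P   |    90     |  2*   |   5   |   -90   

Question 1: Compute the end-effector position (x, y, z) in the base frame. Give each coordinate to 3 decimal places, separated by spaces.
-2.000 8.928 1.000

after link 1: o_1 = (-2.5981, -1.5000, 4.0000)
after link 2: o_2 = (-5.0981, 2.8301, 4.0000)
after link 3: o_3 = (-1.2679, 6.1962, 4.0000)
after link 4: o_4 = (-0.2679, 7.9282, 6.0000)
after link 5: o_5 = (-2.0000, 8.9282, 1.0000)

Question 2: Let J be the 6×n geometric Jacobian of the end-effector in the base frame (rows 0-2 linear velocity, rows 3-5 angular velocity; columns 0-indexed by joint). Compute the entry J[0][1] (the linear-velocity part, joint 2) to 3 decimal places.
prismatic axis z_1 = (-0.5000,0.8660,0.0000)
J_v[:, 1] = z_1; J_ω[:, 1] = (0,0,0)
entry J[0][1] = -0.5000

-0.500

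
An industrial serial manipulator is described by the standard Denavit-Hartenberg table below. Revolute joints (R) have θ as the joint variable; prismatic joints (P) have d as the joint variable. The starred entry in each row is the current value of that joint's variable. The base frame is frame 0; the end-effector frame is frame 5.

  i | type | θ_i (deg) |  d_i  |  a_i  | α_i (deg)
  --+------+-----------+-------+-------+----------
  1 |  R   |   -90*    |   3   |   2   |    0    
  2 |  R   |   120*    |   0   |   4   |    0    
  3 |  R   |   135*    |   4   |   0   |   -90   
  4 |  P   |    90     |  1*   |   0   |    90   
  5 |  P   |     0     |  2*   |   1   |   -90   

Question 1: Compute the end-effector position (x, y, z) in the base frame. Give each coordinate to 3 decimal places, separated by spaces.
1.273 -0.448 6.000

after link 1: o_1 = (0.0000, -2.0000, 3.0000)
after link 2: o_2 = (3.4641, -0.0000, 3.0000)
after link 3: o_3 = (3.4641, -0.0000, 7.0000)
after link 4: o_4 = (3.2053, -0.9659, 7.0000)
after link 5: o_5 = (1.2734, -0.4483, 6.0000)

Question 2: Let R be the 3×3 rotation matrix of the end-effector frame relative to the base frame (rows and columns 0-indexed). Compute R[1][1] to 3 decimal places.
-0.259

End-effector y-axis (col 1 of R) = (0.9659,-0.2588,-0.0000)
R[1][1] = -0.2588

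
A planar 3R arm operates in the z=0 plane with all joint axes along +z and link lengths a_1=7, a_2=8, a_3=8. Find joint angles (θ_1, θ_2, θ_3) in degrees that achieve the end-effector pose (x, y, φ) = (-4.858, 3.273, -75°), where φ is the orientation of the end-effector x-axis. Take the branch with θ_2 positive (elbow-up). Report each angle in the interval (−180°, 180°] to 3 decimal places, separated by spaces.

90.005 59.992 135.003

wrist centre = target − a_3·(cos φ, sin φ) = (-6.9286, 11.0004)
cos θ_2 = (169.0138−7²−8²)/(2·7·8) = 0.5001; θ_2 = 59.9919° (elbow-up)
β = atan2(11.0004,-6.9286) = 122.2046°; ψ = atan2(6.9276,11.0010) = 32.1998°
θ_1 = β − ψ = 90.0048°
θ_3 = φ − θ_1 − θ_2 = 135.0034° (wrapped to (-180°,180°])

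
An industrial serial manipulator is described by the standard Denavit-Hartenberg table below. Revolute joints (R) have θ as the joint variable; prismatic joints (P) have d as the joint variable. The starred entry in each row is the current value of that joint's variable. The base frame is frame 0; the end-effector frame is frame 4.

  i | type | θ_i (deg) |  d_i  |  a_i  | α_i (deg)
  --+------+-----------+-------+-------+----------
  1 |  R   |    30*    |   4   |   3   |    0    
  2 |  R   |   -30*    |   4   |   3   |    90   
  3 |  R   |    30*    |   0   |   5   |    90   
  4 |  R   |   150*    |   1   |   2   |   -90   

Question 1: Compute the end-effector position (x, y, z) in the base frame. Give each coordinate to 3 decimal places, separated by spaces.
8.928 0.500 8.768

after link 1: o_1 = (2.5981, 1.5000, 4.0000)
after link 2: o_2 = (5.5981, 1.5000, 8.0000)
after link 3: o_3 = (9.9282, 1.5000, 10.5000)
after link 4: o_4 = (8.9282, 0.5000, 8.7679)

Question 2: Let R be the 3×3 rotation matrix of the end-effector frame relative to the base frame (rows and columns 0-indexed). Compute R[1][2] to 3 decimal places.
0.866

End-effector z-axis (col 2 of R) = (-0.4330,0.8660,-0.2500)
R[1][2] = 0.8660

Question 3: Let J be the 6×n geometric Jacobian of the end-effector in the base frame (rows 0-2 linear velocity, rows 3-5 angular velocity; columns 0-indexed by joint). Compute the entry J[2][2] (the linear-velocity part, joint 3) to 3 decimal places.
axis z_2 = (0.0000,-1.0000,0.0000); lever o_n−o_2 = (3.3301,-1.0000,0.7679)
cross product → J_v[:, 2] = (-0.7679,0.0000,3.3301)
J_ω[:, 2] = z_2
entry J[2][2] = 3.3301

3.330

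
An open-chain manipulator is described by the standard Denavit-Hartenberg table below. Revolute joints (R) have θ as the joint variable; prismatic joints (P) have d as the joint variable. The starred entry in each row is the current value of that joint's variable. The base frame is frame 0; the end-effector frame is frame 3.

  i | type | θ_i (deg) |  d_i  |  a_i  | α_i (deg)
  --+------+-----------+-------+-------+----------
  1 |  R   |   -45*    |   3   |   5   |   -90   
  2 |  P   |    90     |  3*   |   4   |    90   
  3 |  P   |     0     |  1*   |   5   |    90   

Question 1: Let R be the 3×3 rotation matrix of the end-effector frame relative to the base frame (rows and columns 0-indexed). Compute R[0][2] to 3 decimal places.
End-effector z-axis (col 2 of R) = (-0.7071,-0.7071,-0.0000)
R[0][2] = -0.7071

-0.707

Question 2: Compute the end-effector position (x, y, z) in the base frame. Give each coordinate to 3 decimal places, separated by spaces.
after link 1: o_1 = (3.5355, -3.5355, 3.0000)
after link 2: o_2 = (5.6569, -1.4142, -1.0000)
after link 3: o_3 = (6.3640, -2.1213, -6.0000)

6.364 -2.121 -6.000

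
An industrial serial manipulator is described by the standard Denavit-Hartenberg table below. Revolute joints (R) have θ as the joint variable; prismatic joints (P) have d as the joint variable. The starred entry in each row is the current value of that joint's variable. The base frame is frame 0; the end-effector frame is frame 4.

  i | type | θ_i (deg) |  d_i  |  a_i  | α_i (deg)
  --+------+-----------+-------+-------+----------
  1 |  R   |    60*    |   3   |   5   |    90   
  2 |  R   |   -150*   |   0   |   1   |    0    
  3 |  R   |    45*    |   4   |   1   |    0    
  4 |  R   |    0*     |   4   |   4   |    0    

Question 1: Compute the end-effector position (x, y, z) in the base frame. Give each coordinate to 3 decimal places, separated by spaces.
8.348 -1.541 -2.330

after link 1: o_1 = (2.5000, 4.3301, 3.0000)
after link 2: o_2 = (2.0670, 3.5801, 2.5000)
after link 3: o_3 = (5.4017, 1.3560, 1.5341)
after link 4: o_4 = (8.3481, -1.5406, -2.3296)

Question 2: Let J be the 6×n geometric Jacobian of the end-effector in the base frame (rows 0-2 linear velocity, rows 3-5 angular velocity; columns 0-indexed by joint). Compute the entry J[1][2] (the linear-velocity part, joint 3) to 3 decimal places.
4.183

axis z_2 = (0.8660,-0.5000,0.0000); lever o_n−o_2 = (6.2812,-5.1207,-4.8296)
cross product → J_v[:, 2] = (2.4148,4.1826,-1.2941)
J_ω[:, 2] = z_2
entry J[1][2] = 4.1826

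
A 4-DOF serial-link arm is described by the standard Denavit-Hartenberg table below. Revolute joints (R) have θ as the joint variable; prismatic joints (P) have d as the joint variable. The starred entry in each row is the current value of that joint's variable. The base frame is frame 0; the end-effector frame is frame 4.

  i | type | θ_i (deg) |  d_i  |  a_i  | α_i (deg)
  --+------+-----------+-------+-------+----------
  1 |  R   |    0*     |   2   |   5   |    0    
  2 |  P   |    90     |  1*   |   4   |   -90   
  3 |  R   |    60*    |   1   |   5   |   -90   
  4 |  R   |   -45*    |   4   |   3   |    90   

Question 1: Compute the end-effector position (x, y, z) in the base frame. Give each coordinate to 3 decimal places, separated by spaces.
1.879 4.097 -5.167

after link 1: o_1 = (5.0000, 0.0000, 2.0000)
after link 2: o_2 = (5.0000, 4.0000, 3.0000)
after link 3: o_3 = (4.0000, 6.5000, -1.3301)
after link 4: o_4 = (1.8787, 4.0966, -5.1672)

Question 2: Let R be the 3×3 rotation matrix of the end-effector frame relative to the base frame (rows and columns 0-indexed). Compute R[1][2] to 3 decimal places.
-0.354

End-effector z-axis (col 2 of R) = (-0.7071,-0.3536,0.6124)
R[1][2] = -0.3536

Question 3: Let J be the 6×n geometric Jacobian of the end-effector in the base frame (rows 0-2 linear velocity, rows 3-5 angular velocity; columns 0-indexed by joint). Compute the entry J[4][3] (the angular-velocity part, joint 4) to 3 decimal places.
axis z_3 = (-0.0000,-0.8660,-0.5000); lever o_n−o_3 = (-2.1213,-2.4034,-3.8371)
cross product → J_v[:, 3] = (2.1213,1.0607,-1.8371)
J_ω[:, 3] = z_3
entry J[4][3] = -0.8660

-0.866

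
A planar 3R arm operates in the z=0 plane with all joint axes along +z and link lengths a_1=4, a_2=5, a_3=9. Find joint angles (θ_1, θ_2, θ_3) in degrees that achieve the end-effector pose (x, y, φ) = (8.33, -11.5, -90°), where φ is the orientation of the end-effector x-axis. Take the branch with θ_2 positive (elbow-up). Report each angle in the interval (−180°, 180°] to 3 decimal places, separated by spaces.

-33.414 30.006 -86.592

wrist centre = target − a_3·(cos φ, sin φ) = (8.3300, -2.5000)
cos θ_2 = (75.6389−4²−5²)/(2·4·5) = 0.8660; θ_2 = 30.0061° (elbow-up)
β = atan2(-2.5000,8.3300) = -16.7056°; ψ = atan2(2.5005,8.3299) = 16.7087°
θ_1 = β − ψ = -33.4143°
θ_3 = φ − θ_1 − θ_2 = -86.5918° (wrapped to (-180°,180°])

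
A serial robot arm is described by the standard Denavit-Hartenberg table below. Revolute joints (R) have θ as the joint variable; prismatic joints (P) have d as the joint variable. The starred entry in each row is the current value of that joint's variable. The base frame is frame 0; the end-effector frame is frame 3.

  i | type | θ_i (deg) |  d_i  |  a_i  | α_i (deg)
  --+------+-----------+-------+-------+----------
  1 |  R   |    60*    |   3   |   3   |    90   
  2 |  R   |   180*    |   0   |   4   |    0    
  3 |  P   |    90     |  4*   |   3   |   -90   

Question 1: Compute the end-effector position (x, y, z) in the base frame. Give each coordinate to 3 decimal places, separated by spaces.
2.964 -2.866 0.000

after link 1: o_1 = (1.5000, 2.5981, 3.0000)
after link 2: o_2 = (-0.5000, -0.8660, 3.0000)
after link 3: o_3 = (2.9641, -2.8660, 0.0000)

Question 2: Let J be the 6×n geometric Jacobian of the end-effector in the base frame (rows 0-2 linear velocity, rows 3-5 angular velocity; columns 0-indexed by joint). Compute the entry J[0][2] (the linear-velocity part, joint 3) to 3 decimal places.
0.866

prismatic axis z_2 = (0.8660,-0.5000,0.0000)
J_v[:, 2] = z_2; J_ω[:, 2] = (0,0,0)
entry J[0][2] = 0.8660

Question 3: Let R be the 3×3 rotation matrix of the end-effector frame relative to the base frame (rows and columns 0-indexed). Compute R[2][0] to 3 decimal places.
-1.000

End-effector x-axis (col 0 of R) = (-0.0000,-0.0000,-1.0000)
R[2][0] = -1.0000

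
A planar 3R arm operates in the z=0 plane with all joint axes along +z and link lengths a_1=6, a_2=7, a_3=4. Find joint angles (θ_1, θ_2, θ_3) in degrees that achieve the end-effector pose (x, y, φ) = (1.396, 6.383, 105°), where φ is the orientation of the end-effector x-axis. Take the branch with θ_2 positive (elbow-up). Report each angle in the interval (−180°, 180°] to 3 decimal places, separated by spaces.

wrist centre = target − a_3·(cos φ, sin φ) = (2.4313, 2.5193)
cos θ_2 = (12.2580−6²−7²)/(2·6·7) = -0.8660; θ_2 = 149.9944° (elbow-up)
β = atan2(2.5193,2.4313) = 46.0186°; ψ = atan2(3.5006,-0.0618) = 91.0120°
θ_1 = β − ψ = -44.9934°
θ_3 = φ − θ_1 − θ_2 = -0.0010° (wrapped to (-180°,180°])

-44.993 149.994 -0.001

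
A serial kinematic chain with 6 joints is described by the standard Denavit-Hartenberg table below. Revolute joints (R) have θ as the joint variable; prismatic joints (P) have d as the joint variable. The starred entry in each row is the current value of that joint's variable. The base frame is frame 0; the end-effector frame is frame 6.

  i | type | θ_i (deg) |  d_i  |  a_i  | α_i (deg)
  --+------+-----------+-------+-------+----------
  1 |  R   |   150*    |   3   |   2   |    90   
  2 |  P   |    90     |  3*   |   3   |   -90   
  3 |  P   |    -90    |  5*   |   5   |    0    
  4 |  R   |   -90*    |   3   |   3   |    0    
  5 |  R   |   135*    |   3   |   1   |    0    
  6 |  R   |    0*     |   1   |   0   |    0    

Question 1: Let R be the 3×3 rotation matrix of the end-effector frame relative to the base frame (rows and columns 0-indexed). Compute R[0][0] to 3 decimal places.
End-effector x-axis (col 0 of R) = (0.3536,0.6124,0.7071)
R[0][0] = 0.3536

0.354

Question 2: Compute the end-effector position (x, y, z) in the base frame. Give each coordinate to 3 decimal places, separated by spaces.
13.014 2.541 3.707

after link 1: o_1 = (-1.7321, 1.0000, 3.0000)
after link 2: o_2 = (-0.2321, 3.5981, 6.0000)
after link 3: o_3 = (6.5981, 5.4282, 6.0000)
after link 4: o_4 = (9.1962, 3.9282, 3.0000)
after link 5: o_5 = (12.1478, 3.0406, 3.7071)
after link 6: o_6 = (13.0138, 2.5406, 3.7071)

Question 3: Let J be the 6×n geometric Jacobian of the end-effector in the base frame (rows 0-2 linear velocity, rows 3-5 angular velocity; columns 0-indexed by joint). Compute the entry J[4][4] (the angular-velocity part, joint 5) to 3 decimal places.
axis z_4 = (0.8660,-0.5000,0.0000); lever o_n−o_4 = (3.8177,-1.3876,0.7071)
cross product → J_v[:, 4] = (-0.3536,-0.6124,0.7071)
J_ω[:, 4] = z_4
entry J[4][4] = -0.5000

-0.500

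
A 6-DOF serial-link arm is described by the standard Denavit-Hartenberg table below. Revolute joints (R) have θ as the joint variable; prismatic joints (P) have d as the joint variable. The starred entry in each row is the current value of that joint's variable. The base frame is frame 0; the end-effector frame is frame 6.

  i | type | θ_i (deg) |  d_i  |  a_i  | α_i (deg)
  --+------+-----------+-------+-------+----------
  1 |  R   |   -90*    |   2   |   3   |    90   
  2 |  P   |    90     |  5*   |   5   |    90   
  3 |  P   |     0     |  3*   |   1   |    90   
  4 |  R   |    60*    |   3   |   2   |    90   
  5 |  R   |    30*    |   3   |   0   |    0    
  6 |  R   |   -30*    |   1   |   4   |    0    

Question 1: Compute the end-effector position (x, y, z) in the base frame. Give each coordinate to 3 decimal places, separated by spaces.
-2.000 -9.196 14.464

after link 1: o_1 = (0.0000, -3.0000, 2.0000)
after link 2: o_2 = (-5.0000, -3.0000, 7.0000)
after link 3: o_3 = (-5.0000, -6.0000, 8.0000)
after link 4: o_4 = (-2.0000, -7.7321, 9.0000)
after link 5: o_5 = (-2.0000, -6.2321, 11.5981)
after link 6: o_6 = (-2.0000, -9.1962, 14.4641)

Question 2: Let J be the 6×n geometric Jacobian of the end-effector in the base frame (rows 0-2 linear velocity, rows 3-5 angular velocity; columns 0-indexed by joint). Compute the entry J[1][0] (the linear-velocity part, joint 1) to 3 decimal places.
-2.000

axis z_0 = ẑ; lever o_n−o_0 = (-2.0000,-9.1962,14.4641)
cross product → J_v[:, 0] = (9.1962,-2.0000,0.0000)
J_ω[:, 0] = z_0
entry J[1][0] = -2.0000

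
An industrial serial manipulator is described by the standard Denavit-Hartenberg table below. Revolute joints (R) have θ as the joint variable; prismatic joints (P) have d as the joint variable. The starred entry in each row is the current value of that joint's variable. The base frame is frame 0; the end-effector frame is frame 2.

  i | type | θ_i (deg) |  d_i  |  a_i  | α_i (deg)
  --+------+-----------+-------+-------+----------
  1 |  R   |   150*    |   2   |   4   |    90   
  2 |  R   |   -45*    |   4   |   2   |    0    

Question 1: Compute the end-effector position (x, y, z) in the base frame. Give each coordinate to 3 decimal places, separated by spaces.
-2.689 6.171 0.586

after link 1: o_1 = (-3.4641, 2.0000, 2.0000)
after link 2: o_2 = (-2.6888, 6.1712, 0.5858)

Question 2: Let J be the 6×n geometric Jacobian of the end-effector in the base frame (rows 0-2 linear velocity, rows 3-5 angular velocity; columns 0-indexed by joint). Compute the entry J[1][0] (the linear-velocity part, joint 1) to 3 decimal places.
axis z_0 = ẑ; lever o_n−o_0 = (-2.6888,6.1712,0.5858)
cross product → J_v[:, 0] = (-6.1712,-2.6888,0.0000)
J_ω[:, 0] = z_0
entry J[1][0] = -2.6888

-2.689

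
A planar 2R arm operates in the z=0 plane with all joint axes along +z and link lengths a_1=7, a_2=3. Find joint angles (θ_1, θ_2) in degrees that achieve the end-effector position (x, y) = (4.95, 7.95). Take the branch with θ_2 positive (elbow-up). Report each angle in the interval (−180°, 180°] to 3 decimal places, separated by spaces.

45.003 44.987

cos θ_2 = (87.7050−7²−3²)/(2·7·3) = 0.7073; θ_2 = 44.9874° (elbow-up)
β = atan2(7.9500,4.9500) = 58.0919°; ψ = atan2(2.1209,9.1218) = 13.0890°
θ_1 = β − ψ = 45.0029°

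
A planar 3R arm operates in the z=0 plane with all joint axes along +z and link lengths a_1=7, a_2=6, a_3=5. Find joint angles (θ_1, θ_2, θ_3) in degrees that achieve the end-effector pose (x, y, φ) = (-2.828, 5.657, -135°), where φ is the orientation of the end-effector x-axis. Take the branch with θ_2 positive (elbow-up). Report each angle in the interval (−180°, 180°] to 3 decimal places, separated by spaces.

44.998 89.998 90.004

wrist centre = target − a_3·(cos φ, sin φ) = (0.7075, 9.1925)
cos θ_2 = (85.0033−7²−6²)/(2·7·6) = 0.0000; θ_2 = 89.9978° (elbow-up)
β = atan2(9.1925,0.7075) = 85.5987°; ψ = atan2(6.0000,7.0002) = 40.6003°
θ_1 = β − ψ = 44.9984°
θ_3 = φ − θ_1 − θ_2 = 90.0039° (wrapped to (-180°,180°])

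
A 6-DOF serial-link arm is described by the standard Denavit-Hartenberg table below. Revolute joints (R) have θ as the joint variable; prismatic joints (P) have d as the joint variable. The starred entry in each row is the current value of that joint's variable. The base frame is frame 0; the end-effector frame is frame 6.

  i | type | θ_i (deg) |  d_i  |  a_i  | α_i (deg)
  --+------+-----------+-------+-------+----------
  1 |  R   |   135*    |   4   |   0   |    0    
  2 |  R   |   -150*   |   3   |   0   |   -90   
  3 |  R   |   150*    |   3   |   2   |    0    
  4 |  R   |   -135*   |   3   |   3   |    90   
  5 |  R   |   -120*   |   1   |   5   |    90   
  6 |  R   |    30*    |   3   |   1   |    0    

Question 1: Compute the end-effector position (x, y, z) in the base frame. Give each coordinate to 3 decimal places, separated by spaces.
-3.033 3.318 8.104

after link 1: o_1 = (0.0000, 0.0000, 4.0000)
after link 2: o_2 = (0.0000, 0.0000, 7.0000)
after link 3: o_3 = (-0.8966, 3.3461, 6.0000)
after link 4: o_4 = (2.6789, 5.4938, 5.2235)
after link 5: o_5 = (-0.5243, 1.8693, 6.8365)
after link 6: o_6 = (-3.0333, 3.3180, 8.1040)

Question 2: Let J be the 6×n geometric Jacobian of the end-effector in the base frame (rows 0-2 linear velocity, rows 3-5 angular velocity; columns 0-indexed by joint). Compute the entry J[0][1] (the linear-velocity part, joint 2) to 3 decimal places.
axis z_1 = (0.0000,0.0000,1.0000); lever o_n−o_1 = (-3.0333,3.3180,4.1040)
cross product → J_v[:, 1] = (-3.3180,-3.0333,0.0000)
J_ω[:, 1] = z_1
entry J[0][1] = -3.3180

-3.318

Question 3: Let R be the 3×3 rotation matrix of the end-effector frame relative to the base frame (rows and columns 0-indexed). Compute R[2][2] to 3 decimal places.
End-effector z-axis (col 2 of R) = (-0.6786,0.6995,0.2241)
R[2][2] = 0.2241

0.224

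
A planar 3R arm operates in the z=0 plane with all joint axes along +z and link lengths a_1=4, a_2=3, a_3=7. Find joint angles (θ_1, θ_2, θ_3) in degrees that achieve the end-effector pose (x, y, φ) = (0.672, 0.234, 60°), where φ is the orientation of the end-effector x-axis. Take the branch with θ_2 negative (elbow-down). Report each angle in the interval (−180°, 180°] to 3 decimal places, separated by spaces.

-96.763 -45.018 -158.219

wrist centre = target − a_3·(cos φ, sin φ) = (-2.8280, -5.8282)
cos θ_2 = (41.9652−4²−3²)/(2·4·3) = 0.7069; θ_2 = -45.0180° (elbow-down)
β = atan2(-5.8282,-2.8280) = -115.8840°; ψ = atan2(-2.1220,6.1207) = -19.1210°
θ_1 = β − ψ = -96.7630°
θ_3 = φ − θ_1 − θ_2 = -158.2191° (wrapped to (-180°,180°])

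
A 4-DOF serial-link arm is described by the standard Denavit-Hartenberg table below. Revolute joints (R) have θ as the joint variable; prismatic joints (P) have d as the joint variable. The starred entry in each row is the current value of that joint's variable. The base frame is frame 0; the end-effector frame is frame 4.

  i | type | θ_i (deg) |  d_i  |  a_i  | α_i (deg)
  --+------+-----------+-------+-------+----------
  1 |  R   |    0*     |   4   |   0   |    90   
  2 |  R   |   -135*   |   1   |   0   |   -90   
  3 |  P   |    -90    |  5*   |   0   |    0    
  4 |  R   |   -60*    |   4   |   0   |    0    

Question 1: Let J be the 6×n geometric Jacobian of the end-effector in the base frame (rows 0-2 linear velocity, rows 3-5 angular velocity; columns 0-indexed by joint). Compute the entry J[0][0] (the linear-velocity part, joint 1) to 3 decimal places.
1.000

axis z_0 = ẑ; lever o_n−o_0 = (6.3640,-1.0000,-2.3640)
cross product → J_v[:, 0] = (1.0000,6.3640,-0.0000)
J_ω[:, 0] = z_0
entry J[0][0] = 1.0000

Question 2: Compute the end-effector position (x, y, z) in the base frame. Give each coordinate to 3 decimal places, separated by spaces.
after link 1: o_1 = (0.0000, 0.0000, 4.0000)
after link 2: o_2 = (0.0000, -1.0000, 4.0000)
after link 3: o_3 = (3.5355, -1.0000, 0.4645)
after link 4: o_4 = (6.3640, -1.0000, -2.3640)

6.364 -1.000 -2.364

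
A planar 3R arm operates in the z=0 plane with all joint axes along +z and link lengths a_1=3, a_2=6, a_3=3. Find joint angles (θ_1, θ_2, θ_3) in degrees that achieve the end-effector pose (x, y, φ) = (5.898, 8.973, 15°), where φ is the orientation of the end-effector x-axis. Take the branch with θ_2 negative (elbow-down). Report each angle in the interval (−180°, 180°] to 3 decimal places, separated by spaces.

wrist centre = target − a_3·(cos φ, sin φ) = (3.0002, 8.1965)
cos θ_2 = (76.1847−3²−6²)/(2·3·6) = 0.8662; θ_2 = -29.9754° (elbow-down)
β = atan2(8.1965,3.0002) = 69.8956°; ψ = atan2(-2.9978,8.1974) = -20.0872°
θ_1 = β − ψ = 89.9828°
θ_3 = φ − θ_1 − θ_2 = -45.0075° (wrapped to (-180°,180°])

89.983 -29.975 -45.007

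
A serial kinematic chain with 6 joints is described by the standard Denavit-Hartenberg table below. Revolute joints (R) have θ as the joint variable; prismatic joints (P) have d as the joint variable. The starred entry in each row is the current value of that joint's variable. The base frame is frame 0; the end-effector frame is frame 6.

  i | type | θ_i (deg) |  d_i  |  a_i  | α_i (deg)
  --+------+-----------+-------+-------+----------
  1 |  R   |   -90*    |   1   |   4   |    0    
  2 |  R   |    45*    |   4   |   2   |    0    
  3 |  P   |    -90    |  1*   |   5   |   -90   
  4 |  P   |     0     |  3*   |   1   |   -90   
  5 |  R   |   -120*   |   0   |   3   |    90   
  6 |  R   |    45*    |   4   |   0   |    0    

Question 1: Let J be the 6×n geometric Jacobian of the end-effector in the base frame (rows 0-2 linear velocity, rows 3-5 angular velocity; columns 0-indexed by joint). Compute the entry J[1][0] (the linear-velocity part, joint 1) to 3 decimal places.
axis z_0 = ẑ; lever o_n−o_0 = (3.2259,-8.6909,6.0000)
cross product → J_v[:, 0] = (8.6909,3.2259,-0.0000)
J_ω[:, 0] = z_0
entry J[1][0] = 3.2259

3.226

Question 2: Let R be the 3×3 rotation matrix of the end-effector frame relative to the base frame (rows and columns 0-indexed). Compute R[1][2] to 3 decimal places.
0.966

End-effector z-axis (col 2 of R) = (0.2588,0.9659,-0.0000)
R[1][2] = 0.9659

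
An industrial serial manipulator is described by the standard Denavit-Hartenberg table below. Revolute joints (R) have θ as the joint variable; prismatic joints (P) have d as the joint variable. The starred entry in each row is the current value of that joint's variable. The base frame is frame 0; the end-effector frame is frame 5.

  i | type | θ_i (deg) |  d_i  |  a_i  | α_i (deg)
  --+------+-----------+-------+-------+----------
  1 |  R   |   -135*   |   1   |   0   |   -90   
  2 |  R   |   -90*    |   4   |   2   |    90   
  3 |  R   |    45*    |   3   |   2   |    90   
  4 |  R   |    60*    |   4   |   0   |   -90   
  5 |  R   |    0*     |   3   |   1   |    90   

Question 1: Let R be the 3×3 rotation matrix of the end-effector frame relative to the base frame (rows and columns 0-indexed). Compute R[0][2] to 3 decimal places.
-0.500

End-effector z-axis (col 2 of R) = (-0.5000,0.5000,0.7071)
R[0][2] = -0.5000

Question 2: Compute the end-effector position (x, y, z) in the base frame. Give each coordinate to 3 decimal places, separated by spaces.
4.574 3.015 5.759

after link 1: o_1 = (0.0000, 0.0000, 1.0000)
after link 2: o_2 = (2.8284, -2.8284, 3.0000)
after link 3: o_3 = (5.9497, -1.7071, 4.4142)
after link 4: o_4 = (3.9497, 0.2929, 7.2426)
after link 5: o_5 = (4.5737, 3.0150, 5.7591)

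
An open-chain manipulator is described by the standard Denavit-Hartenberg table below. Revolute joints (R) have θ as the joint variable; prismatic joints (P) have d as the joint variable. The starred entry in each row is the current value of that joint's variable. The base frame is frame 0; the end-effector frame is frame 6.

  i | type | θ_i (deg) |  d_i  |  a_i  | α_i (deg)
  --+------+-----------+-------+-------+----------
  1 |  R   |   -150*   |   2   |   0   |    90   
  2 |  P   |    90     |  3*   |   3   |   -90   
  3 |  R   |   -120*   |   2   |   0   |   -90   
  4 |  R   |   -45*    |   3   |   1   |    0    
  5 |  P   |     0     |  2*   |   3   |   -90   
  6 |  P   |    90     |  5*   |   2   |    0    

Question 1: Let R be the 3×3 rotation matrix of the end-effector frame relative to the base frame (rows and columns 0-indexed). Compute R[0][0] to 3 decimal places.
0.250

End-effector x-axis (col 0 of R) = (0.2500,-0.4330,-0.8660)
R[0][0] = 0.2500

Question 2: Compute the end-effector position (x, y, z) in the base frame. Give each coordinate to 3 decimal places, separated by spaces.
after link 1: o_1 = (0.0000, 0.0000, 2.0000)
after link 2: o_2 = (-1.5000, 2.5981, 5.0000)
after link 3: o_3 = (0.2321, 3.5981, 5.0000)
after link 4: o_4 = (-0.2118, 5.7810, 7.2445)
after link 5: o_5 = (0.2068, 9.2987, 7.9159)
after link 6: o_6 = (-3.8860, 9.3165, 4.4161)

-3.886 9.317 4.416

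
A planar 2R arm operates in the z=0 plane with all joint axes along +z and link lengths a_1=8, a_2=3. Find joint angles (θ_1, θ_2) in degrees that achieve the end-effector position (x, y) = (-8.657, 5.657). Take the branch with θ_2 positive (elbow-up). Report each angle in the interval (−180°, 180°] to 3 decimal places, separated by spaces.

cos θ_2 = (106.9453−8²−3²)/(2·8·3) = 0.7072; θ_2 = 44.9930° (elbow-up)
β = atan2(5.6570,-8.6570) = 146.8370°; ψ = atan2(2.1211,10.1216) = 11.8355°
θ_1 = β − ψ = 135.0015°

135.001 44.993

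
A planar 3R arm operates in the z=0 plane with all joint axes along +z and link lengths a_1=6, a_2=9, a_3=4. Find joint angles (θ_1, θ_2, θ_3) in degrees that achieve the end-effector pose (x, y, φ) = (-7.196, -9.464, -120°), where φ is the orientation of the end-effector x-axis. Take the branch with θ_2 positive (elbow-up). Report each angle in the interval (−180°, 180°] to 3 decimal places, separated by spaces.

wrist centre = target − a_3·(cos φ, sin φ) = (-5.1960, -5.9999)
cos θ_2 = (62.9972−6²−9²)/(2·6·9) = -0.5000; θ_2 = 120.0017° (elbow-up)
β = atan2(-5.9999,-5.1960) = -130.8930°; ψ = atan2(7.7941,1.4998) = 79.1081°
θ_1 = β − ψ = -210.0011°
θ_3 = φ − θ_1 − θ_2 = -30.0006° (wrapped to (-180°,180°])

149.999 120.002 -30.001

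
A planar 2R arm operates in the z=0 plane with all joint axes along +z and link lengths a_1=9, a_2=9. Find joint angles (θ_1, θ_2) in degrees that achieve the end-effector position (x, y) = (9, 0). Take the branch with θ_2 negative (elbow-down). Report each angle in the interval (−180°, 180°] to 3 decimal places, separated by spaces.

60.000 -120.000

cos θ_2 = (81.0000−9²−9²)/(2·9·9) = -0.5000; θ_2 = -120.0000° (elbow-down)
β = atan2(0.0000,9.0000) = 0.0000°; ψ = atan2(-7.7942,4.5000) = -60.0000°
θ_1 = β − ψ = 60.0000°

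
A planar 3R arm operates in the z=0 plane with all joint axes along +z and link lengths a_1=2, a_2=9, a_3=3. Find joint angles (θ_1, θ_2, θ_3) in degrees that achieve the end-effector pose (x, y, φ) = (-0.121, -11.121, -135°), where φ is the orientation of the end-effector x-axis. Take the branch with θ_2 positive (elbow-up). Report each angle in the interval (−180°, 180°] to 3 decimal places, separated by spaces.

-154.947 90.007 -70.060

wrist centre = target − a_3·(cos φ, sin φ) = (2.0003, -8.9997)
cos θ_2 = (84.9955−2²−9²)/(2·2·9) = -0.0001; θ_2 = 90.0071° (elbow-up)
β = atan2(-8.9997,2.0003) = -77.4688°; ψ = atan2(9.0000,1.9989) = 77.4780°
θ_1 = β − ψ = -154.9468°
θ_3 = φ − θ_1 − θ_2 = -70.0603° (wrapped to (-180°,180°])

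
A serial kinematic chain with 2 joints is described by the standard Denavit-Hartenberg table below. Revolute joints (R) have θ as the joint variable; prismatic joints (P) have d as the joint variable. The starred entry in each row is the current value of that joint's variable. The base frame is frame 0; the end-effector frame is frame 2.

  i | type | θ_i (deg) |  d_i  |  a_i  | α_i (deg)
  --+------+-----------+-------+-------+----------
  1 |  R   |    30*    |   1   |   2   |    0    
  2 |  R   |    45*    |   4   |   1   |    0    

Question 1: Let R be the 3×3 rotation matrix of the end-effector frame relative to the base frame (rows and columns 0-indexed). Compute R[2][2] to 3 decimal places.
End-effector z-axis (col 2 of R) = (0.0000,0.0000,1.0000)
R[2][2] = 1.0000

1.000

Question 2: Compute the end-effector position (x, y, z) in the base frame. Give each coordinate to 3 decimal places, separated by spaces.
after link 1: o_1 = (1.7321, 1.0000, 1.0000)
after link 2: o_2 = (1.9909, 1.9659, 5.0000)

1.991 1.966 5.000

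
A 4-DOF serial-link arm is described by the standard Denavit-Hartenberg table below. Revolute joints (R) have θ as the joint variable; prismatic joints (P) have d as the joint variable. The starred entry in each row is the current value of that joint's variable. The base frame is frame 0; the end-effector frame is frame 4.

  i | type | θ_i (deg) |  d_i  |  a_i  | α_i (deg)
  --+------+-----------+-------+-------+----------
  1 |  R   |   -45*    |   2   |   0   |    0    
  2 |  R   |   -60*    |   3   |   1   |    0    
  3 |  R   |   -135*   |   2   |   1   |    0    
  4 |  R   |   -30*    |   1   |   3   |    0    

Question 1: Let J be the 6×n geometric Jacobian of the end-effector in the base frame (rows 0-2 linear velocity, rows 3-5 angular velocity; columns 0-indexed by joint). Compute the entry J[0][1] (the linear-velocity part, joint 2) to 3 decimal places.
axis z_1 = (0.0000,0.0000,1.0000); lever o_n−o_1 = (-0.7588,2.9001,6.0000)
cross product → J_v[:, 1] = (-2.9001,-0.7588,0.0000)
J_ω[:, 1] = z_1
entry J[0][1] = -2.9001

-2.900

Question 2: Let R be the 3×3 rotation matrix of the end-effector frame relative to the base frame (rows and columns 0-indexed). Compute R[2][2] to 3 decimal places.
End-effector z-axis (col 2 of R) = (0.0000,0.0000,1.0000)
R[2][2] = 1.0000

1.000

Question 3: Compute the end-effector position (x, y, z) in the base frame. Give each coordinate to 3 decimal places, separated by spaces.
after link 1: o_1 = (0.0000, 0.0000, 2.0000)
after link 2: o_2 = (-0.2588, -0.9659, 5.0000)
after link 3: o_3 = (-0.7588, -0.0999, 7.0000)
after link 4: o_4 = (-0.7588, 2.9001, 8.0000)

-0.759 2.900 8.000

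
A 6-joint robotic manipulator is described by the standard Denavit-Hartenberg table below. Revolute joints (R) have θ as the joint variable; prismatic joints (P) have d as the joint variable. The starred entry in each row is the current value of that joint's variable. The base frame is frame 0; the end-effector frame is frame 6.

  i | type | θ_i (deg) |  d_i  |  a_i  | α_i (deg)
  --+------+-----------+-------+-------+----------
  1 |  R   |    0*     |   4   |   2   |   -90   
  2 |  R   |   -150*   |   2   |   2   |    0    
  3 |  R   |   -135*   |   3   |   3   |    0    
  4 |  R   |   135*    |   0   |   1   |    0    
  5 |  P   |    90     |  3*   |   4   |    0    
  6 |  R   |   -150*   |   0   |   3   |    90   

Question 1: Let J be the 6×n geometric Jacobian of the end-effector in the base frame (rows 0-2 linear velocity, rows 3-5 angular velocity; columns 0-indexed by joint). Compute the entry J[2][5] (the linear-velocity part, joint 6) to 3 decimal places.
axis z_5 = (0.0000,1.0000,0.0000); lever o_n−o_5 = (-2.5981,0.0000,-1.5000)
cross product → J_v[:, 5] = (-1.5000,-0.0000,2.5981)
J_ω[:, 5] = z_5
entry J[2][5] = 2.5981

2.598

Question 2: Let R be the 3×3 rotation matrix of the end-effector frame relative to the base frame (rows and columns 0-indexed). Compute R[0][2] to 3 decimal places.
End-effector z-axis (col 2 of R) = (0.5000,0.0000,-0.8660)
R[0][2] = 0.5000

0.500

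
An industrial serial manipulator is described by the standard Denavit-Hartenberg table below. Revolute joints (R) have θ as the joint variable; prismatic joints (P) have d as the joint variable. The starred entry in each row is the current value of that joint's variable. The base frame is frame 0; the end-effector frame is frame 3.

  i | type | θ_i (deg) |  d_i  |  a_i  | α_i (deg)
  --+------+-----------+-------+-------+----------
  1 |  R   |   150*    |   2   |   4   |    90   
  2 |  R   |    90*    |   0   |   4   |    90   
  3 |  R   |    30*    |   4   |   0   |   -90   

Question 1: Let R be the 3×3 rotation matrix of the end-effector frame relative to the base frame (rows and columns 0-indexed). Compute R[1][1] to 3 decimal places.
-0.500

End-effector y-axis (col 1 of R) = (0.8660,-0.5000,0.0000)
R[1][1] = -0.5000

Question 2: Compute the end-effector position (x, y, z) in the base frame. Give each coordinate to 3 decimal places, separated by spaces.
after link 1: o_1 = (-3.4641, 2.0000, 2.0000)
after link 2: o_2 = (-3.4641, 2.0000, 6.0000)
after link 3: o_3 = (-6.9282, 4.0000, 6.0000)

-6.928 4.000 6.000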